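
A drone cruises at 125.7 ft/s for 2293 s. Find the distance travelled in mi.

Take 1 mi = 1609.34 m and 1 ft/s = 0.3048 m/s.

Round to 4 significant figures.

125.7 ft/s × 0.3048 = 38.3134 m/s
d = v × t = 38.3134 m/s × 2293 s = 87852.6 m
87852.6 m ÷ (1609.34 m/mi) = 54.5892 mi

54.59 mi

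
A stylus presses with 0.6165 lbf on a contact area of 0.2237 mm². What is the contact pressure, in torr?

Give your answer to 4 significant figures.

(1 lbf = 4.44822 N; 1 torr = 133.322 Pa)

0.6165 lbf × 4.44822 = 2.74233 N
0.2237 mm² × 10⁻⁶ = 2.237×10⁻⁷ m²
P = F / A = 2.74233 N / 2.237×10⁻⁷ m² = 1.2259×10⁷ Pa
1.2259×10⁷ Pa ÷ (133.322 Pa/torr) = 91950.3 torr

9.195×10⁴ torr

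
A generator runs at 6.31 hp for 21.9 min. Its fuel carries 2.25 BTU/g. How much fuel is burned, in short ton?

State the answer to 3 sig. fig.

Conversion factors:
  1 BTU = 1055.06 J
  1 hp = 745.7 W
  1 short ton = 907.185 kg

6.31 hp → 4705.37 W
21.9 min → 1314 s
E = P × t = 4705.37 × 1314 = 6.18286×10⁶ J
2.25 BTU/g → 2.37388×10⁶ J/kg
m = E / e_s = 6.18286×10⁶ / 2.37388×10⁶ = 2.60454 kg
In short ton: 2.60454 / 907.185 = 0.00287101 short ton

0.00287 short ton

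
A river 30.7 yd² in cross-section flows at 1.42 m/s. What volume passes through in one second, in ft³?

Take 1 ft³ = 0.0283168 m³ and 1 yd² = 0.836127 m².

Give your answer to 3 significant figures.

30.7 yd² × 0.836127 → 25.6691 m²
V = v × A × t = 1.42 m/s × 25.6691 m² × 1 s = 36.4501 m³
36.4501 m³ ÷ (0.0283168 m³/ft³) = 1287.23 ft³

1290 ft³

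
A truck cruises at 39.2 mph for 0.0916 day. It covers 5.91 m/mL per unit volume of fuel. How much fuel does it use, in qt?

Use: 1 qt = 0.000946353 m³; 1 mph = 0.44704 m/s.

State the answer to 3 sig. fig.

39.2 mph → 17.524 m/s
0.0916 day → 7914.24 s
d = v × t = 17.524 × 7914.24 = 138689 m
5.91 m/mL → 5.91×10⁶ m/m³
V = d / (distance per unit fuel) = 138689 / 5.91×10⁶ = 0.0234668 m³
In qt: 0.0234668 / 0.000946353 = 24.7971 qt

24.8 qt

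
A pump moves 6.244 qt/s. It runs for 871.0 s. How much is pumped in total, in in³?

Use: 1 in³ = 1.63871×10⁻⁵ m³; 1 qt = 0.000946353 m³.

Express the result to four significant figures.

3.141×10⁵ in³

6.244 qt/s → 0.00590903 m³/s
V = Q × t = 0.00590903 × 871 = 5.14677 m³
In in³: 5.14677 / 1.63871×10⁻⁵ = 314074 in³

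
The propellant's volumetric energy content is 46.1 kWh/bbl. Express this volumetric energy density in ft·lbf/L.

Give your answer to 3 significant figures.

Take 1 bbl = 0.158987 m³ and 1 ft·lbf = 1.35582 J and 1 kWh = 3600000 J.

7.70×10⁵ ft·lbf/L

46.1 kWh/bbl × 3600000 J/kWh ÷ 0.158987 m³/bbl = 1.04386×10⁹ J/m³
1.04386×10⁹ J/m³ ÷ 1.35582 J/ft·lbf × 0.001 m³/L = 769910 ft·lbf/L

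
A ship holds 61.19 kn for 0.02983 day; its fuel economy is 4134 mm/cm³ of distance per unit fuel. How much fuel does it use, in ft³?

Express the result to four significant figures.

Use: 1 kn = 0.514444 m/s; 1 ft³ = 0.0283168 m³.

61.19 kn → 31.4788 m/s
0.02983 day → 2577.31 s
d = v × t = 31.4788 × 2577.31 = 81130.6 m
4134 mm/cm³ → 4.134×10⁶ m/m³
V = d / (distance per unit fuel) = 81130.6 / 4.134×10⁶ = 0.0196252 m³
In ft³: 0.0196252 / 0.0283168 = 0.693059 ft³

0.6931 ft³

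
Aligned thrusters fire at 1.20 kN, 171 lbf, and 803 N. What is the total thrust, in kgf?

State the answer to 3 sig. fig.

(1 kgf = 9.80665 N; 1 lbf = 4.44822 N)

282 kgf

1.20 kN × 1000 → 1200 N
171 lbf × 4.44822 → 760.646 N
803 N (already N)
Sum: 1200 + 760.646 + 803 = 2763.65 N
In kgf: 2763.65 / 9.80665 = 281.814 kgf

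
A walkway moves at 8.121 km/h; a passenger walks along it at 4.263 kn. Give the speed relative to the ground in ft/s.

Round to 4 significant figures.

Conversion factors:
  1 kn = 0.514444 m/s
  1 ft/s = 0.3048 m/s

14.60 ft/s

8.121 km/h × (1/3.6) = 2.25583 m/s
4.263 kn × 0.514444 = 2.19307 m/s
Total: 2.25583 + 2.19307 = 4.4489 m/s
In ft/s: 4.4489 / 0.3048 = 14.5961 ft/s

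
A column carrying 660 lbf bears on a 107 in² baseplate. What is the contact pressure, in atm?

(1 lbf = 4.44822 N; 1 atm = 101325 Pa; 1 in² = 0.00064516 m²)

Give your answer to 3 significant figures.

660 lbf × 4.44822 = 2935.83 N
107 in² × 0.00064516 = 0.0690321 m²
P = F / A = 2935.83 N / 0.0690321 m² = 42528.5 Pa
42528.5 Pa ÷ (101325 Pa/atm) = 0.419724 atm

0.420 atm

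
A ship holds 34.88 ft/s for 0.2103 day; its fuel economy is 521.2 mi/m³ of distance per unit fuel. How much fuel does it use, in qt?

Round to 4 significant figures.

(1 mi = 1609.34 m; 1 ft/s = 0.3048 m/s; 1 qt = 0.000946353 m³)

243.4 qt

34.88 ft/s → 10.6314 m/s
0.2103 day → 18169.9 s
d = v × t = 10.6314 × 18169.9 = 193171 m
521.2 mi/m³ → 838788 m/m³
V = d / (distance per unit fuel) = 193171 / 838788 = 0.230298 m³
In qt: 0.230298 / 0.000946353 = 243.353 qt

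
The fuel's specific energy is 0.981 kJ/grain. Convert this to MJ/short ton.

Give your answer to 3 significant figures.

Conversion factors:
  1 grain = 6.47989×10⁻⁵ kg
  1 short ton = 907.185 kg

0.981 kJ/grain × 1000 J/kJ ÷ 6.47989×10⁻⁵ kg/grain = 1.51391×10⁷ J/kg
1.51391×10⁷ J/kg ÷ 1000000 J/MJ × 907.185 kg/short ton = 13734 MJ/short ton

1.37×10⁴ MJ/short ton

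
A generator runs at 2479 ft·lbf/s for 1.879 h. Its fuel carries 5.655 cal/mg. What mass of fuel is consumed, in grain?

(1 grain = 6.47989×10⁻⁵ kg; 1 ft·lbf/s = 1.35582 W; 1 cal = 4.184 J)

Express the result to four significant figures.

1.483×10⁴ grain

2479 ft·lbf/s → 3361.08 W
1.879 h → 6764.4 s
E = P × t = 3361.08 × 6764.4 = 2.27357×10⁷ J
5.655 cal/mg → 2.36605×10⁷ J/kg
m = E / e_s = 2.27357×10⁷ / 2.36605×10⁷ = 0.960914 kg
In grain: 0.960914 / 6.47989×10⁻⁵ = 14829.2 grain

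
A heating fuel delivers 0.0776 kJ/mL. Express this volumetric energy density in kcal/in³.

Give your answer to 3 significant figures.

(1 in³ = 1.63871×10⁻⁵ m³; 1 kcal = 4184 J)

0.0776 kJ/mL × 1000 J/kJ ÷ 10⁻⁶ m³/mL = 7.76×10⁷ J/m³
7.76×10⁷ J/m³ ÷ 4184 J/kcal × 1.63871×10⁻⁵ m³/in³ = 0.303929 kcal/in³

0.304 kcal/in³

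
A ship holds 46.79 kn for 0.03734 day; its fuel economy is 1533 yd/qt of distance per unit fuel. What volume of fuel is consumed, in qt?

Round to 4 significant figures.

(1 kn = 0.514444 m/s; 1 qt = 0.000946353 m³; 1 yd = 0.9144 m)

46.79 kn → 24.0708 m/s
0.03734 day → 3226.18 s
d = v × t = 24.0708 × 3226.18 = 77656.7 m
1533 yd/qt → 1.48124×10⁶ m/m³
V = d / (distance per unit fuel) = 77656.7 / 1.48124×10⁶ = 0.0524268 m³
In qt: 0.0524268 / 0.000946353 = 55.3988 qt

55.40 qt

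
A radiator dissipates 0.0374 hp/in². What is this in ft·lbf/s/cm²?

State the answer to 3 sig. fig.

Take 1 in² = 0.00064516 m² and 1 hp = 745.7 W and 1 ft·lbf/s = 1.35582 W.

0.0374 hp/in² × 745.7 W/hp ÷ 0.00064516 m²/in² = 43228.3 W/m²
43228.3 W/m² ÷ 1.35582 W/ft·lbf/s × 0.0001 m²/cm² = 3.18835 ft·lbf/s/cm²

3.19 ft·lbf/s/cm²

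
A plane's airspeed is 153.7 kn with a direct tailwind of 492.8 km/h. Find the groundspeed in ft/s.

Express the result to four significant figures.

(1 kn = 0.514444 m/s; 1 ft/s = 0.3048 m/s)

153.7 kn × 0.514444 = 79.07 m/s
492.8 km/h × (1/3.6) = 136.889 m/s
Combined: 79.07 + 136.889 = 215.959 m/s
In ft/s: 215.959 / 0.3048 = 708.527 ft/s

708.5 ft/s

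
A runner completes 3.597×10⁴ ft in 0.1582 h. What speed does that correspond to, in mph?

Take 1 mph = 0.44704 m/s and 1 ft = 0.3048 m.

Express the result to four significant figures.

43.06 mph

3.597×10⁴ ft × 0.3048 = 10963.7 m
0.1582 h × 3600 = 569.52 s
v = d / t = 10963.7 m / 569.52 s = 19.2508 m/s
19.2508 m/s ÷ (0.44704 m/s/mph) = 43.0628 mph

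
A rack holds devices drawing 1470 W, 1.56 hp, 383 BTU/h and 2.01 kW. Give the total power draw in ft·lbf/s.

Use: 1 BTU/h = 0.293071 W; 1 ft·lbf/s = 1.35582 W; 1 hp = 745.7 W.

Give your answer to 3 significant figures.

1470 W (already W)
1.56 hp × 745.7 = 1163.29 W
383 BTU/h × 0.293071 = 112.246 W
2.01 kW × 1000 = 2010 W
Total: 1470 + 1163.29 + 112.246 + 2010 = 4755.54 W
In ft·lbf/s: 4755.54 / 1.35582 = 3507.5 ft·lbf/s

3510 ft·lbf/s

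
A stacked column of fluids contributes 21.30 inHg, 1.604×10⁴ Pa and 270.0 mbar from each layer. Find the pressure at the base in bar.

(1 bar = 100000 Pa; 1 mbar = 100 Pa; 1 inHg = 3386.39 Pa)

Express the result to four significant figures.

1.152 bar

21.30 inHg × 3386.39 = 72130.1 Pa
1.604×10⁴ Pa (already Pa)
270.0 mbar × 100 = 27000 Pa
Combined: 72130.1 + 16040 + 27000 = 115170 Pa
In bar: 115170 / 100000 = 1.1517 bar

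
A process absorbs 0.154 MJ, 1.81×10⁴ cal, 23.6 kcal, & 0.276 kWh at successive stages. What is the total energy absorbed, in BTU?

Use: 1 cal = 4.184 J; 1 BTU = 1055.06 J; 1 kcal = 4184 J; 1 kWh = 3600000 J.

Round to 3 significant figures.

0.154 MJ × 1000000 = 154000 J
1.81×10⁴ cal × 4.184 = 75730.4 J
23.6 kcal × 4184 = 98742.4 J
0.276 kWh × 3600000 = 993600 J
Sum: 154000 + 75730.4 + 98742.4 + 993600 = 1.32207×10⁶ J
In BTU: 1.32207×10⁶ / 1055.06 = 1253.08 BTU

1250 BTU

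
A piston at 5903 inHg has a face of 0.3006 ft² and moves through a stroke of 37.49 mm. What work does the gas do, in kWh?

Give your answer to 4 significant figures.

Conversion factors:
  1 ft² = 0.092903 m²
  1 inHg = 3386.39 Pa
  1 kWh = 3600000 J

5903 inHg → 1.99899×10⁷ Pa
0.3006 ft² → 0.0279266 m²
F = P × A = 1.99899×10⁷ × 0.0279266 = 558250 N
37.49 mm → 0.03749 m
W = F × d = 558250 × 0.03749 = 20928.8 J
In kWh: 20928.8 / 3600000 = 0.00581356 kWh

0.005814 kWh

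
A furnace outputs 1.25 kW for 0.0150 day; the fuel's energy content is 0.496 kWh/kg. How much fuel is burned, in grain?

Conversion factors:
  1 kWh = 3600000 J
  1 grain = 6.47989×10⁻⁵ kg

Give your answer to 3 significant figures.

1.40×10⁴ grain

1.25 kW → 1250 W
0.0150 day → 1296 s
E = P × t = 1250 × 1296 = 1.62×10⁶ J
0.496 kWh/kg → 1.7856×10⁶ J/kg
m = E / e_s = 1.62×10⁶ / 1.7856×10⁶ = 0.907258 kg
In grain: 0.907258 / 6.47989×10⁻⁵ = 14001.1 grain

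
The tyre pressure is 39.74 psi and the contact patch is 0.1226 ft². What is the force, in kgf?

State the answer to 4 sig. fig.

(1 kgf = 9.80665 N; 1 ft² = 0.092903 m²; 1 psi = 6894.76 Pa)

318.2 kgf

39.74 psi × 6894.76 = 273998 Pa
0.1226 ft² × 0.092903 = 0.0113899 m²
F = P × A = 273998 Pa × 0.0113899 m² = 3120.81 N
3120.81 N ÷ (9.80665 N/kgf) = 318.234 kgf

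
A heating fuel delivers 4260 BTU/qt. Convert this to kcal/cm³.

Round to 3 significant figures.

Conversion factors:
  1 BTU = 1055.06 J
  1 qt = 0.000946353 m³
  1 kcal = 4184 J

4260 BTU/qt × 1055.06 J/BTU ÷ 0.000946353 m³/qt = 4.74934×10⁹ J/m³
4.74934×10⁹ J/m³ ÷ 4184 J/kcal × 10⁻⁶ m³/cm³ = 1.13512 kcal/cm³

1.14 kcal/cm³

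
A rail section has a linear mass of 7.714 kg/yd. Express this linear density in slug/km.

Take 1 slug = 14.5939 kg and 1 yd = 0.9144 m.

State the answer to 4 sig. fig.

578.1 slug/km

7.714 kg/yd ÷ 0.9144 m/yd = 8.43613 kg/m
8.43613 kg/m ÷ 14.5939 kg/slug × 1000 m/km = 578.059 slug/km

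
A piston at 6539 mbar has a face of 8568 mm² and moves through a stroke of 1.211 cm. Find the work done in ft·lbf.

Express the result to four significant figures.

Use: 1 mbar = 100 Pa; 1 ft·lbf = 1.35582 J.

50.04 ft·lbf

6539 mbar → 653900 Pa
8568 mm² → 0.008568 m²
F = P × A = 653900 × 0.008568 = 5602.62 N
1.211 cm → 0.01211 m
W = F × d = 5602.62 × 0.01211 = 67.8477 J
In ft·lbf: 67.8477 / 1.35582 = 50.0418 ft·lbf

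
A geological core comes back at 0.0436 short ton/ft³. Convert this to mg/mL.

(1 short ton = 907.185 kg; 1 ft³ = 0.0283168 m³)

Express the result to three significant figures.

1400 mg/mL

0.0436 short ton/ft³ × 907.185 kg/short ton ÷ 0.0283168 m³/ft³ = 1396.81 kg/m³
1396.81 kg/m³ ÷ 10⁻⁶ kg/mg × 10⁻⁶ m³/mL = 1396.81 mg/mL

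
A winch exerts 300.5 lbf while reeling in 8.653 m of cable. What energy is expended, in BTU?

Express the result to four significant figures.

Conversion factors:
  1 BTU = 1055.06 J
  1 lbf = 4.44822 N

10.96 BTU

300.5 lbf × 4.44822 → 1336.69 N
W = F × d = 1336.69 N × 8.653 m = 11566.4 J
11566.4 J ÷ (1055.06 J/BTU) = 10.9628 BTU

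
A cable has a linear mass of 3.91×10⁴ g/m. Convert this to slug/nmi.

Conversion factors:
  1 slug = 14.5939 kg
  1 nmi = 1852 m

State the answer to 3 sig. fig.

4960 slug/nmi

3.91×10⁴ g/m × 0.001 kg/g = 39.1 kg/m
39.1 kg/m ÷ 14.5939 kg/slug × 1852 m/nmi = 4961.88 slug/nmi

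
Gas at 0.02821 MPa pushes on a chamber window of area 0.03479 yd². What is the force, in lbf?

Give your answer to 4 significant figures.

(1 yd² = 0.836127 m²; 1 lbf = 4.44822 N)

0.02821 MPa × 1000000 = 28210 Pa
0.03479 yd² × 0.836127 = 0.0290889 m²
F = P × A = 28210 Pa × 0.0290889 m² = 820.598 N
820.598 N ÷ (4.44822 N/lbf) = 184.478 lbf

184.5 lbf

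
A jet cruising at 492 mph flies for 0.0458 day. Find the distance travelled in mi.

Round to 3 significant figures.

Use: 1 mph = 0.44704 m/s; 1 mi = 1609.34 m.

492 mph × 0.44704 → 219.944 m/s
0.0458 day × 86400 → 3957.12 s
d = v × t = 219.944 m/s × 3957.12 s = 870345 m
870345 m ÷ (1609.34 m/mi) = 540.809 mi

541 mi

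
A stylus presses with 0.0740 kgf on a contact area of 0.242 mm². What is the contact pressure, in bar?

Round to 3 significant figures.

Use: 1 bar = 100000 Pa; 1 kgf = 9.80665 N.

30.0 bar

0.0740 kgf × 9.80665 = 0.725692 N
0.242 mm² × 10⁻⁶ = 2.42×10⁻⁷ m²
P = F / A = 0.725692 N / 2.42×10⁻⁷ m² = 2.99873×10⁶ Pa
2.99873×10⁶ Pa ÷ (100000 Pa/bar) = 29.9873 bar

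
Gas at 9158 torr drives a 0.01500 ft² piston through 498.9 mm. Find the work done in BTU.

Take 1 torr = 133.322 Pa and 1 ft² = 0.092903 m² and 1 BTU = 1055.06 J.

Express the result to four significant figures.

0.8046 BTU

9158 torr → 1.22096×10⁶ Pa
0.01500 ft² → 0.00139354 m²
F = P × A = 1.22096×10⁶ × 0.00139354 = 1701.46 N
498.9 mm → 0.4989 m
W = F × d = 1701.46 × 0.4989 = 848.858 J
In BTU: 848.858 / 1055.06 = 0.804559 BTU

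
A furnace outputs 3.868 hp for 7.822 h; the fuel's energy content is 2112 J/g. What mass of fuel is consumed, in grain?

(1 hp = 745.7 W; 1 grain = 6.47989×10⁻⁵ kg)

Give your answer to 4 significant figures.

3.868 hp → 2884.37 W
7.822 h → 28159.2 s
E = P × t = 2884.37 × 28159.2 = 8.12216×10⁷ J
2112 J/g → 2.112×10⁶ J/kg
m = E / e_s = 8.12216×10⁷ / 2.112×10⁶ = 38.4572 kg
In grain: 38.4572 / 6.47989×10⁻⁵ = 593485 grain

5.935×10⁵ grain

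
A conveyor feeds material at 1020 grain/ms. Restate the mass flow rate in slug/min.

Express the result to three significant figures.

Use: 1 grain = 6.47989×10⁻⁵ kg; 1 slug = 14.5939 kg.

272 slug/min

1020 grain/ms × 6.47989×10⁻⁵ kg/grain ÷ 0.001 s/ms = 66.0949 kg/s
66.0949 kg/s ÷ 14.5939 kg/slug × 60 s/min = 271.736 slug/min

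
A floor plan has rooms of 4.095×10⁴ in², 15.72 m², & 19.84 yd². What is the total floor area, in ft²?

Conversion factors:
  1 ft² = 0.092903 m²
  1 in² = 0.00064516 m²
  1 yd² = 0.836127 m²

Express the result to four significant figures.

632.1 ft²

4.095×10⁴ in² × 0.00064516 → 26.4193 m²
15.72 m² (already m²)
19.84 yd² × 0.836127 → 16.5888 m²
Sum: 26.4193 + 15.72 + 16.5888 = 58.7281 m²
In ft²: 58.7281 / 0.092903 = 632.144 ft²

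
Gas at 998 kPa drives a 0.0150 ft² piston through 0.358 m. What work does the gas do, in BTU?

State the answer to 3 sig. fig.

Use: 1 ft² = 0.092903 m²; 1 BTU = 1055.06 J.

998 kPa → 998000 Pa
0.0150 ft² → 0.00139354 m²
F = P × A = 998000 × 0.00139354 = 1390.75 N
W = F × d = 1390.75 × 0.358 = 497.888 J
In BTU: 497.888 / 1055.06 = 0.471905 BTU

0.472 BTU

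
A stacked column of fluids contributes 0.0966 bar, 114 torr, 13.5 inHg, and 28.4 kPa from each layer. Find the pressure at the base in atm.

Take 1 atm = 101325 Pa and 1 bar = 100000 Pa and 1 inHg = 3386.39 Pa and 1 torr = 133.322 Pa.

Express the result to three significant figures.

0.0966 bar × 100000 = 9660 Pa
114 torr × 133.322 = 15198.7 Pa
13.5 inHg × 3386.39 = 45716.3 Pa
28.4 kPa × 1000 = 28400 Pa
Combined: 9660 + 15198.7 + 45716.3 + 28400 = 98975 Pa
In atm: 98975 / 101325 = 0.976807 atm

0.977 atm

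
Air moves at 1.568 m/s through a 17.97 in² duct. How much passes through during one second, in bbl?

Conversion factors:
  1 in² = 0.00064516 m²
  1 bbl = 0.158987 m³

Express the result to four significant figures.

17.97 in² × 0.00064516 = 0.0115935 m²
V = v × A × t = 1.568 m/s × 0.0115935 m² × 1 s = 0.0181786 m³
0.0181786 m³ ÷ (0.158987 m³/bbl) = 0.11434 bbl

0.1143 bbl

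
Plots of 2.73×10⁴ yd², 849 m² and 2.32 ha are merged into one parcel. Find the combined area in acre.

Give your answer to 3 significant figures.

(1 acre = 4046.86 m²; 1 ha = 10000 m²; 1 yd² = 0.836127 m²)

11.6 acre

2.73×10⁴ yd² × 0.836127 → 22826.3 m²
849 m² (already m²)
2.32 ha × 10000 → 23200 m²
Combined: 22826.3 + 849 + 23200 = 46875.3 m²
In acre: 46875.3 / 4046.86 = 11.5831 acre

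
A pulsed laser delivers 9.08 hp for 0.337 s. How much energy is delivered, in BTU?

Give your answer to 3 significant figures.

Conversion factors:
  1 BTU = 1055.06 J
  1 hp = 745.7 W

2.16 BTU

9.08 hp × 745.7 = 6770.96 W
E = P × t = 6770.96 W × 0.337 s = 2281.81 J
2281.81 J ÷ (1055.06 J/BTU) = 2.16273 BTU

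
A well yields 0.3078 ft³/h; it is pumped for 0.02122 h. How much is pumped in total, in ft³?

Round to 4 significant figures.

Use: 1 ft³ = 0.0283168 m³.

0.006532 ft³

0.3078 ft³/h → 2.42109×10⁻⁶ m³/s
0.02122 h → 76.392 s
V = Q × t = 2.42109×10⁻⁶ × 76.392 = 1.84952×10⁻⁴ m³
In ft³: 1.84952×10⁻⁴ / 0.0283168 = 0.00653153 ft³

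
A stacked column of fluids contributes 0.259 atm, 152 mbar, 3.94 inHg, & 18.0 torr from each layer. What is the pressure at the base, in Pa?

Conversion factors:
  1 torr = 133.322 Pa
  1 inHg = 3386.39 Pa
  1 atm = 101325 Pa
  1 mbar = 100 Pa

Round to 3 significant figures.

0.259 atm × 101325 = 26243.2 Pa
152 mbar × 100 = 15200 Pa
3.94 inHg × 3386.39 = 13342.4 Pa
18.0 torr × 133.322 = 2399.8 Pa
Combined: 26243.2 + 15200 + 13342.4 + 2399.8 = 57185.4 Pa

5.72×10⁴ Pa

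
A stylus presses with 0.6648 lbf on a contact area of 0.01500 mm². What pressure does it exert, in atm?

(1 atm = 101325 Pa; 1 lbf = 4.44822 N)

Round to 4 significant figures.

1946 atm

0.6648 lbf × 4.44822 = 2.95718 N
0.01500 mm² × 10⁻⁶ = 1.5×10⁻⁸ m²
P = F / A = 2.95718 N / 1.5×10⁻⁸ m² = 1.97145×10⁸ Pa
1.97145×10⁸ Pa ÷ (101325 Pa/atm) = 1945.67 atm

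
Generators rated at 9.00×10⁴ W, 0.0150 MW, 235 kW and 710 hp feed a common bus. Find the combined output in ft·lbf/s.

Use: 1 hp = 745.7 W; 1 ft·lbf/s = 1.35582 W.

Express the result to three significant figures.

9.00×10⁴ W (already W)
0.0150 MW × 1000000 = 15000 W
235 kW × 1000 = 235000 W
710 hp × 745.7 = 529447 W
Sum: 90000 + 15000 + 235000 + 529447 = 869447 W
In ft·lbf/s: 869447 / 1.35582 = 641270 ft·lbf/s

6.41×10⁵ ft·lbf/s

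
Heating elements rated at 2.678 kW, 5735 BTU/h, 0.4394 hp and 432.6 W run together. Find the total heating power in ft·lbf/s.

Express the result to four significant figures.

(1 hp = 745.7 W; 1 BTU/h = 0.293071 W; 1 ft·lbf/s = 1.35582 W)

3776 ft·lbf/s

2.678 kW × 1000 = 2678 W
5735 BTU/h × 0.293071 = 1680.76 W
0.4394 hp × 745.7 = 327.661 W
432.6 W (already W)
Total: 2678 + 1680.76 + 327.661 + 432.6 = 5119.02 W
In ft·lbf/s: 5119.02 / 1.35582 = 3775.59 ft·lbf/s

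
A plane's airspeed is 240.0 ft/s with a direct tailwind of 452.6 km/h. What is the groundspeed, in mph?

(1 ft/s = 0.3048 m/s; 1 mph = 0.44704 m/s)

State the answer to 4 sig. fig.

444.9 mph

240.0 ft/s × 0.3048 = 73.152 m/s
452.6 km/h × (1/3.6) = 125.722 m/s
Combined: 73.152 + 125.722 = 198.874 m/s
In mph: 198.874 / 0.44704 = 444.868 mph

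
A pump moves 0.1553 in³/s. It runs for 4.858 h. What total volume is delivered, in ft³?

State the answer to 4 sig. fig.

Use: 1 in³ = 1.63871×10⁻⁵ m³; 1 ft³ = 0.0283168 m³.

1.572 ft³

0.1553 in³/s → 2.54492×10⁻⁶ m³/s
4.858 h → 17488.8 s
V = Q × t = 2.54492×10⁻⁶ × 17488.8 = 0.0445076 m³
In ft³: 0.0445076 / 0.0283168 = 1.57177 ft³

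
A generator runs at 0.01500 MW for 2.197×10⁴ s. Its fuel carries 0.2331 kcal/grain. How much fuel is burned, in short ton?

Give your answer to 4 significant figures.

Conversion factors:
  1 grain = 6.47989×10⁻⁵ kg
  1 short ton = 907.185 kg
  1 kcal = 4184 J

0.01500 MW → 15000 W
E = P × t = 15000 × 21970 = 3.2955×10⁸ J
0.2331 kcal/grain → 1.5051×10⁷ J/kg
m = E / e_s = 3.2955×10⁸ / 1.5051×10⁷ = 21.8956 kg
In short ton: 21.8956 / 907.185 = 0.0241358 short ton

0.02414 short ton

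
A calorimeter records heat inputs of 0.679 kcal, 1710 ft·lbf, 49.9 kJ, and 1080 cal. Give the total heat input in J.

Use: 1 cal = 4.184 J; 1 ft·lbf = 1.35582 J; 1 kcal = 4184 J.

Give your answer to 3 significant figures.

5.96×10⁴ J

0.679 kcal × 4184 → 2840.94 J
1710 ft·lbf × 1.35582 → 2318.45 J
49.9 kJ × 1000 → 49900 J
1080 cal × 4.184 → 4518.72 J
Sum: 2840.94 + 2318.45 + 49900 + 4518.72 = 59578.1 J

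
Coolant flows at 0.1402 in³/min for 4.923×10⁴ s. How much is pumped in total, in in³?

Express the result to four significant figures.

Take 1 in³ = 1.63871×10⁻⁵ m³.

0.1402 in³/min → 3.82912×10⁻⁸ m³/s
V = Q × t = 3.82912×10⁻⁸ × 49230 = 0.00188508 m³
In in³: 0.00188508 / 1.63871×10⁻⁵ = 115.034 in³

115.0 in³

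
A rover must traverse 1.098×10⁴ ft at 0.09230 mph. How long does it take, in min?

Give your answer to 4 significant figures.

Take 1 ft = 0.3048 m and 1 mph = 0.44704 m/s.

1.098×10⁴ ft × 0.3048 → 3346.7 m
0.09230 mph × 0.44704 → 0.0412618 m/s
t = d / v = 3346.7 m / 0.0412618 m/s = 81108.9 s
81108.9 s ÷ (60 s/min) = 1351.81 min

1352 min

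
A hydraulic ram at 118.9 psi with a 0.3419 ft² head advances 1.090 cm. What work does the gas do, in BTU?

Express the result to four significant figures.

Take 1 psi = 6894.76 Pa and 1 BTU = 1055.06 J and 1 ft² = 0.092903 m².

118.9 psi → 819787 Pa
0.3419 ft² → 0.0317635 m²
F = P × A = 819787 × 0.0317635 = 26039.3 N
1.090 cm → 0.0109 m
W = F × d = 26039.3 × 0.0109 = 283.828 J
In BTU: 283.828 / 1055.06 = 0.269016 BTU

0.2690 BTU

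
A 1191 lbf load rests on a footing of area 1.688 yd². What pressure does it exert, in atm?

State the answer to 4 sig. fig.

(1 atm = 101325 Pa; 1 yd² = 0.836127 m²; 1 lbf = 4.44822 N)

1191 lbf × 4.44822 = 5297.83 N
1.688 yd² × 0.836127 = 1.41138 m²
P = F / A = 5297.83 N / 1.41138 m² = 3753.65 Pa
3753.65 Pa ÷ (101325 Pa/atm) = 0.0370456 atm

0.03705 atm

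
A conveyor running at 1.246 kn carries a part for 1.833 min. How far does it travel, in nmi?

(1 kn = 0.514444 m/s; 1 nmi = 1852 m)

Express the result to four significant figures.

0.03807 nmi

1.246 kn × 0.514444 → 0.640997 m/s
1.833 min × 60 → 109.98 s
d = v × t = 0.640997 m/s × 109.98 s = 70.4969 m
70.4969 m ÷ (1852 m/nmi) = 0.0380653 nmi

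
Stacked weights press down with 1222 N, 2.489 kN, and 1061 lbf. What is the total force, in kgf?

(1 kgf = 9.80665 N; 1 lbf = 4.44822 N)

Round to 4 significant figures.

1222 N (already N)
2.489 kN × 1000 → 2489 N
1061 lbf × 4.44822 → 4719.56 N
Total: 1222 + 2489 + 4719.56 = 8430.56 N
In kgf: 8430.56 / 9.80665 = 859.678 kgf

859.7 kgf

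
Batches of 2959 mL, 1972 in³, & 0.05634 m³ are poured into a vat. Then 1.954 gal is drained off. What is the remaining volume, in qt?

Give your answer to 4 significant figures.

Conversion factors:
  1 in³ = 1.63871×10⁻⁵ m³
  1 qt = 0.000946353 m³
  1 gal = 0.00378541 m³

2959 mL × 10⁻⁶ = 0.002959 m³
1972 in³ × 1.63871×10⁻⁵ = 0.0323154 m³
0.05634 m³ (already m³)
1.954 gal × 0.00378541 = 0.00739669 m³
Net: 0.002959 + 0.0323154 + 0.05634 − 0.00739669 = 0.0842177 m³
In qt: 0.0842177 / 0.000946353 = 88.9918 qt

88.99 qt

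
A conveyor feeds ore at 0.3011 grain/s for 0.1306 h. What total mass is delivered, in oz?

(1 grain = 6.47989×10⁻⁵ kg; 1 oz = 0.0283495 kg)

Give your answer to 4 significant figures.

0.3011 grain/s → 1.95109×10⁻⁵ kg/s
0.1306 h → 470.16 s
m = ṁ × t = 1.95109×10⁻⁵ × 470.16 = 0.00917324 kg
In oz: 0.00917324 / 0.0283495 = 0.323577 oz

0.3236 oz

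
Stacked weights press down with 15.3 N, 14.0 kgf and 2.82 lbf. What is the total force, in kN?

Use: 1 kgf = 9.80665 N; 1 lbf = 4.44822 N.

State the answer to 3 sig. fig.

15.3 N (already N)
14.0 kgf × 9.80665 = 137.293 N
2.82 lbf × 4.44822 = 12.544 N
Total: 15.3 + 137.293 + 12.544 = 165.137 N
In kN: 165.137 / 1000 = 0.165137 kN

0.165 kN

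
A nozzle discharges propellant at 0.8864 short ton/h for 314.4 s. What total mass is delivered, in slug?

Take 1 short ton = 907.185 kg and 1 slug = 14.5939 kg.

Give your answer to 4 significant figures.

0.8864 short ton/h → 0.223369 kg/s
m = ṁ × t = 0.223369 × 314.4 = 70.2272 kg
In slug: 70.2272 / 14.5939 = 4.81209 slug

4.812 slug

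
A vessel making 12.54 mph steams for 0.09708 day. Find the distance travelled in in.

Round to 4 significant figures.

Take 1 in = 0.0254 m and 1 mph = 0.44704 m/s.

12.54 mph × 0.44704 = 5.60588 m/s
0.09708 day × 86400 = 8387.71 s
d = v × t = 5.60588 m/s × 8387.71 s = 47020.5 m
47020.5 m ÷ (0.0254 m/in) = 1.8512×10⁶ in

1.851×10⁶ in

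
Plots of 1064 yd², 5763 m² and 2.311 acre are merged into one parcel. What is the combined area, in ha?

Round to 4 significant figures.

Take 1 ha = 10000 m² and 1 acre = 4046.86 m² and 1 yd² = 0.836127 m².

1064 yd² × 0.836127 = 889.639 m²
5763 m² (already m²)
2.311 acre × 4046.86 = 9352.29 m²
Sum: 889.639 + 5763 + 9352.29 = 16004.9 m²
In ha: 16004.9 / 10000 = 1.60049 ha

1.600 ha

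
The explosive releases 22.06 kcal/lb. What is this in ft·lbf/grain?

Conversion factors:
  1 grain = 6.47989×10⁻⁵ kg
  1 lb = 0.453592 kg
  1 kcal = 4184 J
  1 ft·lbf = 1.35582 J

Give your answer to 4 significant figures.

22.06 kcal/lb × 4184 J/kcal ÷ 0.453592 kg/lb = 203485 J/kg
203485 J/kg ÷ 1.35582 J/ft·lbf × 6.47989×10⁻⁵ kg/grain = 9.72519 ft·lbf/grain

9.725 ft·lbf/grain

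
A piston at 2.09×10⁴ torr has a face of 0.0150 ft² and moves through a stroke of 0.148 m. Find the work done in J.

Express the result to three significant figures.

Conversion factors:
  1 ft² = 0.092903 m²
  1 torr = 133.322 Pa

2.09×10⁴ torr → 2.78643×10⁶ Pa
0.0150 ft² → 0.00139354 m²
F = P × A = 2.78643×10⁶ × 0.00139354 = 3883 N
W = F × d = 3883 × 0.148 = 574.684 J

575 J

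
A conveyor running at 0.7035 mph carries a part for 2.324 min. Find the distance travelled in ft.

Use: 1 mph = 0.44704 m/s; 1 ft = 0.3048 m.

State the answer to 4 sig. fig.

143.9 ft

0.7035 mph × 0.44704 = 0.314493 m/s
2.324 min × 60 = 139.44 s
d = v × t = 0.314493 m/s × 139.44 s = 43.8529 m
43.8529 m ÷ (0.3048 m/ft) = 143.874 ft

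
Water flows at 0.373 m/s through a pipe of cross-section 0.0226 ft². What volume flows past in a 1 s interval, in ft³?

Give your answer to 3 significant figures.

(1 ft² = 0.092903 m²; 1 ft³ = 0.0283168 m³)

0.0277 ft³

0.0226 ft² × 0.092903 = 0.00209961 m²
V = v × A × t = 0.373 m/s × 0.00209961 m² × 1 s = 7.83155×10⁻⁴ m³
7.83155×10⁻⁴ m³ ÷ (0.0283168 m³/ft³) = 0.0276569 ft³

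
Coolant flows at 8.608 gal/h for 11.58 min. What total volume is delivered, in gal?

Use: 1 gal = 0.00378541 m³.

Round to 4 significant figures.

1.661 gal

8.608 gal/h → 9.05134×10⁻⁶ m³/s
11.58 min → 694.8 s
V = Q × t = 9.05134×10⁻⁶ × 694.8 = 0.00628887 m³
In gal: 0.00628887 / 0.00378541 = 1.66134 gal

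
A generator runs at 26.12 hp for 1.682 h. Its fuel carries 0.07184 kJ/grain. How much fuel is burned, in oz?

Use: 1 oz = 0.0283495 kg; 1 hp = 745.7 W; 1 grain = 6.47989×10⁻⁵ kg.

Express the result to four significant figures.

26.12 hp → 19477.7 W
1.682 h → 6055.2 s
E = P × t = 19477.7 × 6055.2 = 1.17941×10⁸ J
0.07184 kJ/grain → 1.10866×10⁶ J/kg
m = E / e_s = 1.17941×10⁸ / 1.10866×10⁶ = 106.382 kg
In oz: 106.382 / 0.0283495 = 3752.52 oz

3753 oz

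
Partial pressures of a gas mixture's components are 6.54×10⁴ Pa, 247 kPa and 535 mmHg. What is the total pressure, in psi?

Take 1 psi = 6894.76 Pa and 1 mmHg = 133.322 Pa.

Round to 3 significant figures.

6.54×10⁴ Pa (already Pa)
247 kPa × 1000 → 247000 Pa
535 mmHg × 133.322 → 71327.3 Pa
Sum: 65400 + 247000 + 71327.3 = 383727 Pa
In psi: 383727 / 6894.76 = 55.6549 psi

55.7 psi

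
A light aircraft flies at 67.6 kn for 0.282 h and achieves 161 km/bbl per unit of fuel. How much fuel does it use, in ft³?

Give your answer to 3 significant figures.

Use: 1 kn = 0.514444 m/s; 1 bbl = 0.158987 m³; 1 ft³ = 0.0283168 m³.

1.23 ft³

67.6 kn → 34.7764 m/s
0.282 h → 1015.2 s
d = v × t = 34.7764 × 1015.2 = 35305 m
161 km/bbl → 1.01266×10⁶ m/m³
V = d / (distance per unit fuel) = 35305 / 1.01266×10⁶ = 0.0348636 m³
In ft³: 0.0348636 / 0.0283168 = 1.2312 ft³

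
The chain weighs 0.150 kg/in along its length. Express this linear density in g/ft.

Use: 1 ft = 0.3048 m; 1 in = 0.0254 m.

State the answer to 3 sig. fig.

0.150 kg/in ÷ 0.0254 m/in = 5.90551 kg/m
5.90551 kg/m ÷ 0.001 kg/g × 0.3048 m/ft = 1800 g/ft

1800 g/ft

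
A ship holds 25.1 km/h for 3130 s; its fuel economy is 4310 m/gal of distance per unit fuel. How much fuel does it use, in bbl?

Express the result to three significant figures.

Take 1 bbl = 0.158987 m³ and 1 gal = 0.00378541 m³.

0.121 bbl

25.1 km/h → 6.97222 m/s
d = v × t = 6.97222 × 3130 = 21823 m
4310 m/gal → 1.13858×10⁶ m/m³
V = d / (distance per unit fuel) = 21823 / 1.13858×10⁶ = 0.0191669 m³
In bbl: 0.0191669 / 0.158987 = 0.120556 bbl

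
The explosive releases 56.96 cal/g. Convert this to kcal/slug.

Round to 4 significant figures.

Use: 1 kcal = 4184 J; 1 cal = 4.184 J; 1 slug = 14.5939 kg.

56.96 cal/g × 4.184 J/cal ÷ 0.001 kg/g = 238321 J/kg
238321 J/kg ÷ 4184 J/kcal × 14.5939 kg/slug = 831.27 kcal/slug

831.3 kcal/slug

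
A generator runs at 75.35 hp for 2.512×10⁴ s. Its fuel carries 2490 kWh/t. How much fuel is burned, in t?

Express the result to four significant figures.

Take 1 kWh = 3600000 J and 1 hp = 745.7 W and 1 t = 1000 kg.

75.35 hp → 56188.5 W
E = P × t = 56188.5 × 25120 = 1.41146×10⁹ J
2490 kWh/t → 8.964×10⁶ J/kg
m = E / e_s = 1.41146×10⁹ / 8.964×10⁶ = 157.459 kg
In t: 157.459 / 1000 = 0.157459 t

0.1575 t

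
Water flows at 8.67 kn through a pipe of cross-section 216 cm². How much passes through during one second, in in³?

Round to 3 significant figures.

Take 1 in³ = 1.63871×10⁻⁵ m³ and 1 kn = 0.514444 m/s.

5880 in³

8.67 kn × 0.514444 → 4.46023 m/s
216 cm² × 0.0001 → 0.0216 m²
V = v × A × t = 4.46023 m/s × 0.0216 m² × 1 s = 0.096341 m³
0.096341 m³ ÷ (1.63871×10⁻⁵ m³/in³) = 5879.08 in³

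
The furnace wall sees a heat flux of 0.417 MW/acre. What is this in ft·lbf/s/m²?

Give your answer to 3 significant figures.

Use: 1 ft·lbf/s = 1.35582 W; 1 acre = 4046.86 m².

76.0 ft·lbf/s/m²

0.417 MW/acre × 1000000 W/MW ÷ 4046.86 m²/acre = 103.043 W/m²
103.043 W/m² ÷ 1.35582 W/ft·lbf/s = 76.0005 ft·lbf/s/m²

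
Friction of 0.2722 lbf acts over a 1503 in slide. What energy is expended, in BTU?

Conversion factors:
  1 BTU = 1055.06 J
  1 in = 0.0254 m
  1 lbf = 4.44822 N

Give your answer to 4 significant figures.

0.2722 lbf × 4.44822 → 1.21081 N
1503 in × 0.0254 → 38.1762 m
W = F × d = 1.21081 N × 38.1762 m = 46.2241 J
46.2241 J ÷ (1055.06 J/BTU) = 0.0438118 BTU

0.04381 BTU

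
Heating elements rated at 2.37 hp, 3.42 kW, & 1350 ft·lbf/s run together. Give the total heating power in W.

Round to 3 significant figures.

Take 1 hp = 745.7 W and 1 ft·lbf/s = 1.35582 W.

2.37 hp × 745.7 = 1767.31 W
3.42 kW × 1000 = 3420 W
1350 ft·lbf/s × 1.35582 = 1830.36 W
Total: 1767.31 + 3420 + 1830.36 = 7017.67 W

7020 W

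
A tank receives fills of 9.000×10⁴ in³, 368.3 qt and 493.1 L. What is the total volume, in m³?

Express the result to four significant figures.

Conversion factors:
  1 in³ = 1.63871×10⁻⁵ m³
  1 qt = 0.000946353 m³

9.000×10⁴ in³ × 1.63871×10⁻⁵ → 1.47484 m³
368.3 qt × 0.000946353 → 0.348542 m³
493.1 L × 0.001 → 0.4931 m³
Combined: 1.47484 + 0.348542 + 0.4931 = 2.31648 m³

2.316 m³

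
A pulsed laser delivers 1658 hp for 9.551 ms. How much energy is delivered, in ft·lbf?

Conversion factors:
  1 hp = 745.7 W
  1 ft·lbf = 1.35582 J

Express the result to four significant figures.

1658 hp × 745.7 = 1.23637×10⁶ W
9.551 ms × 0.001 = 0.009551 s
E = P × t = 1.23637×10⁶ W × 0.009551 s = 11808.6 J
11808.6 J ÷ (1.35582 J/ft·lbf) = 8709.56 ft·lbf

8710 ft·lbf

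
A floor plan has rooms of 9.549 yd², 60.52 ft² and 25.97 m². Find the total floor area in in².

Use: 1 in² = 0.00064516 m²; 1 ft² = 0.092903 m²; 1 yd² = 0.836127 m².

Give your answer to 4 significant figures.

6.134×10⁴ in²

9.549 yd² × 0.836127 → 7.98418 m²
60.52 ft² × 0.092903 → 5.62249 m²
25.97 m² (already m²)
Sum: 7.98418 + 5.62249 + 25.97 = 39.5767 m²
In in²: 39.5767 / 0.00064516 = 61344 in²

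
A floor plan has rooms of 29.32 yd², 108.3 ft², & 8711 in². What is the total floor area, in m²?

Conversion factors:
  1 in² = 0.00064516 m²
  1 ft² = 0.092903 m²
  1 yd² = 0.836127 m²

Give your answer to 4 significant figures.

40.20 m²

29.32 yd² × 0.836127 = 24.5152 m²
108.3 ft² × 0.092903 = 10.0614 m²
8711 in² × 0.00064516 = 5.61999 m²
Combined: 24.5152 + 10.0614 + 5.61999 = 40.1966 m²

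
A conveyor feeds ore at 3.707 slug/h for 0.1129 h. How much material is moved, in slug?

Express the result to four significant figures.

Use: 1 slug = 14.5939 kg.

3.707 slug/h → 0.0150277 kg/s
0.1129 h → 406.44 s
m = ṁ × t = 0.0150277 × 406.44 = 6.10786 kg
In slug: 6.10786 / 14.5939 = 0.418521 slug

0.4185 slug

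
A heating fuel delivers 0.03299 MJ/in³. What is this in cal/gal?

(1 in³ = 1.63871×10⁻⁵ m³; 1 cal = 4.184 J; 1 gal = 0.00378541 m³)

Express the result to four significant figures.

0.03299 MJ/in³ × 1000000 J/MJ ÷ 1.63871×10⁻⁵ m³/in³ = 2.01317×10⁹ J/m³
2.01317×10⁹ J/m³ ÷ 4.184 J/cal × 0.00378541 m³/gal = 1.82138×10⁶ cal/gal

1.821×10⁶ cal/gal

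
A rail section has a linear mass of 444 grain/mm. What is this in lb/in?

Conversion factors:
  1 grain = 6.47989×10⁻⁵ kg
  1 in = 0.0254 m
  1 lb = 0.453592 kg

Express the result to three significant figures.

1.61 lb/in

444 grain/mm × 6.47989×10⁻⁵ kg/grain ÷ 0.001 m/mm = 28.7707 kg/m
28.7707 kg/m ÷ 0.453592 kg/lb × 0.0254 m/in = 1.61109 lb/in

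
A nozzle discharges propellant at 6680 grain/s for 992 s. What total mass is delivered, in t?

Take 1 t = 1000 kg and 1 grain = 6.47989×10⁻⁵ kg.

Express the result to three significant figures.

6680 grain/s → 0.432857 kg/s
m = ṁ × t = 0.432857 × 992 = 429.394 kg
In t: 429.394 / 1000 = 0.429394 t

0.429 t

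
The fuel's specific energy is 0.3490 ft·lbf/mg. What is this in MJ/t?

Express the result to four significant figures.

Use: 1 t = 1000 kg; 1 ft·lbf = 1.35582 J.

0.3490 ft·lbf/mg × 1.35582 J/ft·lbf ÷ 10⁻⁶ kg/mg = 473181 J/kg
473181 J/kg ÷ 1000000 J/MJ × 1000 kg/t = 473.181 MJ/t

473.2 MJ/t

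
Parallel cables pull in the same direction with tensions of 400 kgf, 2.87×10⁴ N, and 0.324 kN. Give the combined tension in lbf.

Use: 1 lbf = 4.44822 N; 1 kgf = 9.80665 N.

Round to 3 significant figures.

400 kgf × 9.80665 = 3922.66 N
2.87×10⁴ N (already N)
0.324 kN × 1000 = 324 N
Total: 3922.66 + 28700 + 324 = 32946.7 N
In lbf: 32946.7 / 4.44822 = 7406.72 lbf

7410 lbf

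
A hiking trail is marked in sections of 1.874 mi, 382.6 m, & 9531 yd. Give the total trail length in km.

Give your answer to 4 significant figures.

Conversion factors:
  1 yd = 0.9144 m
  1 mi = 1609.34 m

12.11 km

1.874 mi × 1609.34 = 3015.9 m
382.6 m (already m)
9531 yd × 0.9144 = 8715.15 m
Combined: 3015.9 + 382.6 + 8715.15 = 12113.6 m
In km: 12113.6 / 1000 = 12.1136 km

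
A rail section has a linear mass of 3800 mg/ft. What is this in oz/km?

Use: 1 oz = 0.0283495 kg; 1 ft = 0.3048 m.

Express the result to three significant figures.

3800 mg/ft × 10⁻⁶ kg/mg ÷ 0.3048 m/ft = 0.0124672 kg/m
0.0124672 kg/m ÷ 0.0283495 kg/oz × 1000 m/km = 439.768 oz/km

440 oz/km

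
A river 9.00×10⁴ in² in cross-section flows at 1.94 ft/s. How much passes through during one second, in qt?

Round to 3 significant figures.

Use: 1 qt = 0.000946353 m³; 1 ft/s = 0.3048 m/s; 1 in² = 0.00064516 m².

3.63×10⁴ qt

1.94 ft/s × 0.3048 → 0.591312 m/s
9.00×10⁴ in² × 0.00064516 → 58.0644 m²
V = v × A × t = 0.591312 m/s × 58.0644 m² × 1 s = 34.3342 m³
34.3342 m³ ÷ (0.000946353 m³/qt) = 36280.5 qt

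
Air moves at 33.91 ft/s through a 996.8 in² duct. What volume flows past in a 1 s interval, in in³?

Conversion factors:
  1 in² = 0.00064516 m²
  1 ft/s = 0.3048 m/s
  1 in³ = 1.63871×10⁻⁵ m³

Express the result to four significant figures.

33.91 ft/s × 0.3048 → 10.3358 m/s
996.8 in² × 0.00064516 → 0.643095 m²
V = v × A × t = 10.3358 m/s × 0.643095 m² × 1 s = 6.6469 m³
6.6469 m³ ÷ (1.63871×10⁻⁵ m³/in³) = 405618 in³

4.056×10⁵ in³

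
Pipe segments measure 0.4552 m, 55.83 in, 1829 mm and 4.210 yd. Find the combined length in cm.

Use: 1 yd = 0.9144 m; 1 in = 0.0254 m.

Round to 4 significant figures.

755.2 cm

0.4552 m (already m)
55.83 in × 0.0254 = 1.41808 m
1829 mm × 0.001 = 1.829 m
4.210 yd × 0.9144 = 3.84962 m
Sum: 0.4552 + 1.41808 + 1.829 + 3.84962 = 7.5519 m
In cm: 7.5519 / 0.01 = 755.19 cm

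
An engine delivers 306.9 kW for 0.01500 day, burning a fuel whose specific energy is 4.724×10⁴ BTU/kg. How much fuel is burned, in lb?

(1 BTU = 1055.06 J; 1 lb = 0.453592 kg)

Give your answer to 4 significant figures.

17.59 lb

306.9 kW → 306900 W
0.01500 day → 1296 s
E = P × t = 306900 × 1296 = 3.97742×10⁸ J
4.724×10⁴ BTU/kg → 4.9841×10⁷ J/kg
m = E / e_s = 3.97742×10⁸ / 4.9841×10⁷ = 7.98022 kg
In lb: 7.98022 / 0.453592 = 17.5934 lb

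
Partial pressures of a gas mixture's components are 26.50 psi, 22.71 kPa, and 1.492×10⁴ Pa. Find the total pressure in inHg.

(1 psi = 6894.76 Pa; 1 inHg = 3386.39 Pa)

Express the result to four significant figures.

65.07 inHg

26.50 psi × 6894.76 = 182711 Pa
22.71 kPa × 1000 = 22710 Pa
1.492×10⁴ Pa (already Pa)
Sum: 182711 + 22710 + 14920 = 220341 Pa
In inHg: 220341 / 3386.39 = 65.0666 inHg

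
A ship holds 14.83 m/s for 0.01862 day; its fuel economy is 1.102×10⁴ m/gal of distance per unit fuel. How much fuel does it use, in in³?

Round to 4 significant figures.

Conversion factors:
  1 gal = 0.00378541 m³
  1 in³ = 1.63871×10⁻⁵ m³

0.01862 day → 1608.77 s
d = v × t = 14.83 × 1608.77 = 23858.1 m
1.102×10⁴ m/gal → 2.91118×10⁶ m/m³
V = d / (distance per unit fuel) = 23858.1 / 2.91118×10⁶ = 0.00819534 m³
In in³: 0.00819534 / 1.63871×10⁻⁵ = 500.109 in³

500.1 in³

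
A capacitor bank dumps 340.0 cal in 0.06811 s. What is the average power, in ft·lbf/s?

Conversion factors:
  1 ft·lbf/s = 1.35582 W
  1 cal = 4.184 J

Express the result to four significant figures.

340.0 cal × 4.184 → 1422.56 J
P = E / t = 1422.56 J / 0.06811 s = 20886.2 W
20886.2 W ÷ (1.35582 W/ft·lbf/s) = 15404.8 ft·lbf/s

1.540×10⁴ ft·lbf/s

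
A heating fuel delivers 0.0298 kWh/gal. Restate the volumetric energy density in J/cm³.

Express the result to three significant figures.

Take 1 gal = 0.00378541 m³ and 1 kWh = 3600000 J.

28.3 J/cm³

0.0298 kWh/gal × 3600000 J/kWh ÷ 0.00378541 m³/gal = 2.83404×10⁷ J/m³
2.83404×10⁷ J/m³ × 10⁻⁶ m³/cm³ = 28.3404 J/cm³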